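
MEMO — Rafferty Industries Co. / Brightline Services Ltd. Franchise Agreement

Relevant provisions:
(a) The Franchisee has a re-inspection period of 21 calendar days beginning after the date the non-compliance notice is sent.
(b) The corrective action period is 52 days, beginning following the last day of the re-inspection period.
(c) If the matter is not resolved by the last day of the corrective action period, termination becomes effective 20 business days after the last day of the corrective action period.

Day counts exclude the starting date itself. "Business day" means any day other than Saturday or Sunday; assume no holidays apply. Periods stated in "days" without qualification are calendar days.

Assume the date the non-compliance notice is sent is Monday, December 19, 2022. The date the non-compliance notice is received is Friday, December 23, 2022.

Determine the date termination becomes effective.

The last day of the re-inspection period: December 19, 2022 + 21 days = January 9, 2023.
Adding 52 calendar days to January 9, 2023 gives March 2, 2023, which is the last day of the corrective action period.
The date termination becomes effective: counting 20 business days from Thursday, March 2, 2023 (Mar 3, Mar 6, Mar 7, Mar 8, …, Mar 28, Mar 29, Mar 30, skipping weekends) reaches Thursday, March 30, 2023.

March 30, 2023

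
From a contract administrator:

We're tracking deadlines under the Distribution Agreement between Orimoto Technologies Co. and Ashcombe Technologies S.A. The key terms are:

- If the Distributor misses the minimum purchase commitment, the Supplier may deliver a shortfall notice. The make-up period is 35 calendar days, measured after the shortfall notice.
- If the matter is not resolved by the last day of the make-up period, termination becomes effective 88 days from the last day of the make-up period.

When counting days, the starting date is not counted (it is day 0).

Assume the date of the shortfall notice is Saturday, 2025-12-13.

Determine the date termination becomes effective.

Adding 35 calendar days to 2025-12-13 gives 2026-01-17, which is the last day of the make-up period.
The date termination becomes effective: 88 calendar days after 2026-01-17 is 2026-04-15.

2026-04-15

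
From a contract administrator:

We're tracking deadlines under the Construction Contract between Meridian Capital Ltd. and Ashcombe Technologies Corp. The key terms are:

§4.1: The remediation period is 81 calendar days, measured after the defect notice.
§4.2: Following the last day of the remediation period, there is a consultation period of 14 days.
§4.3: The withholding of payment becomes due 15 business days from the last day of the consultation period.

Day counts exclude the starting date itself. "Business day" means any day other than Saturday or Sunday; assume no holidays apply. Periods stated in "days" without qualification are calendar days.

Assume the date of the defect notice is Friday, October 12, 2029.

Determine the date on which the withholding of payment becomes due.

February 5, 2030

Adding 81 calendar days to October 12, 2029 gives January 1, 2030, which is the last day of the remediation period.
The last day of the consultation period: January 1, 2030 + 14 days = January 15, 2030.
From Tuesday, January 15, 2030, 15 business days (Jan 16, Jan 17, Jan 18, Jan 21, …, Feb 1, Feb 4, Feb 5, skipping weekends) brings us to Tuesday, February 5, 2030, which is the date on which the withholding of payment becomes due.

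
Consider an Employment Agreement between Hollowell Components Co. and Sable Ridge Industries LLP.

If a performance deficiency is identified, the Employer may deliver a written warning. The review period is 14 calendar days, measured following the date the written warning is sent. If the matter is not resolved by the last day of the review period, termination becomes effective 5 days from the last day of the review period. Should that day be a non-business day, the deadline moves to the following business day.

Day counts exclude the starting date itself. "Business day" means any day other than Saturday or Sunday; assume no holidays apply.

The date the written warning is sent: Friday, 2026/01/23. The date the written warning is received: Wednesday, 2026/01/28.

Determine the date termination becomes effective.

2026/02/11

The last day of the review period: 2026/01/23 + 14 days = 2026/02/06.
Adding 5 calendar days to 2026/02/06 gives 2026/02/11, which is the date termination becomes effective. 2026/02/11 is a Wednesday, so no roll-forward applies.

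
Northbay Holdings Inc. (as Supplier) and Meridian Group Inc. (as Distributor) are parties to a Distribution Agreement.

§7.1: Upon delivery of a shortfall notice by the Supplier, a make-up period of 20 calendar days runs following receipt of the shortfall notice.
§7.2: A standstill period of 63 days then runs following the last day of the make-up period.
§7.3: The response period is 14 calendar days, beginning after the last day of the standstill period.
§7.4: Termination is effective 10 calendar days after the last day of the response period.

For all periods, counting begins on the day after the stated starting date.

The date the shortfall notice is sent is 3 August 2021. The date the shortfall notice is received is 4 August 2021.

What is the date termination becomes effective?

Adding 20 calendar days to 4 August 2021 gives 24 August 2021, which is the last day of the make-up period.
The last day of the standstill period: 24 August 2021 + 63 days = 26 October 2021.
The last day of the response period: 26 October 2021 + 14 days = 9 November 2021.
The date termination becomes effective: 10 calendar days after 9 November 2021 is 19 November 2021.

19 November 2021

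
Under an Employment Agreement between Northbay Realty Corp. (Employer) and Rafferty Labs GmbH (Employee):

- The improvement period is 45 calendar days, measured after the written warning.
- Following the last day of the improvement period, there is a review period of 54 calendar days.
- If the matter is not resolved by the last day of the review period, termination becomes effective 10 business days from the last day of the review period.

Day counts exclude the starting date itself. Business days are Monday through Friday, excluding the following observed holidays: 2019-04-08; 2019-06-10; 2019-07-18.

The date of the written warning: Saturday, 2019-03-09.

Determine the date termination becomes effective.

2019-06-28

The last day of the improvement period: 2019-03-09 + 45 days = 2019-04-23.
The last day of the review period: 2019-04-23 + 54 days = 2019-06-16.
The date termination becomes effective: 10 business days after Sunday, 2019-06-16, skipping weekends — Jun 17, Jun 18, Jun 19, Jun 20, Jun 21, Jun 24, Jun 25, Jun 26, Jun 27, Jun 28 — lands on Friday, 2019-06-28.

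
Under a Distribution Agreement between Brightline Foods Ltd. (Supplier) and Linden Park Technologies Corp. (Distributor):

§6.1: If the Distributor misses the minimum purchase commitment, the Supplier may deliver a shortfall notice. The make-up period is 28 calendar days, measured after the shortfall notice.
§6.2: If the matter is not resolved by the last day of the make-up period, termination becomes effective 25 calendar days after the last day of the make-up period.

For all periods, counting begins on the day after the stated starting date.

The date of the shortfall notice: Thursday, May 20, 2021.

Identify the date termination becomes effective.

July 12, 2021

The last day of the make-up period: May 20, 2021 + 28 days = June 17, 2021.
The date termination becomes effective: 25 calendar days after June 17, 2021 is July 12, 2021.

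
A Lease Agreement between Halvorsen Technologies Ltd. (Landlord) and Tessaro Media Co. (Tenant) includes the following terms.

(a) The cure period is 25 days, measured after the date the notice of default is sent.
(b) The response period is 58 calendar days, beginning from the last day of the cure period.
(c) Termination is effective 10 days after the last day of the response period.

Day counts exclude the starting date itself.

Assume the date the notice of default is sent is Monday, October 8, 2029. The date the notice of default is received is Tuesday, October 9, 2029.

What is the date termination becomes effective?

January 9, 2030

The last day of the cure period: October 8, 2029 + 25 days = November 2, 2029.
The last day of the response period: 58 calendar days after November 2, 2029 is December 30, 2029.
The date termination becomes effective: 10 calendar days after December 30, 2029 is January 9, 2030.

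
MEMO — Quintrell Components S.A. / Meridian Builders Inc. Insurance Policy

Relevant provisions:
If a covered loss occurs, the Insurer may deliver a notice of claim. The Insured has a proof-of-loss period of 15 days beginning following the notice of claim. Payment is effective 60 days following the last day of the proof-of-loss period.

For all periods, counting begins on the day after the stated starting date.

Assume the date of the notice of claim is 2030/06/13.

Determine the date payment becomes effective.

2030/08/27

The last day of the proof-of-loss period: 15 calendar days after 2030/06/13 is 2030/06/28.
The date payment becomes effective: 2030/06/28 + 60 days = 2030/08/27.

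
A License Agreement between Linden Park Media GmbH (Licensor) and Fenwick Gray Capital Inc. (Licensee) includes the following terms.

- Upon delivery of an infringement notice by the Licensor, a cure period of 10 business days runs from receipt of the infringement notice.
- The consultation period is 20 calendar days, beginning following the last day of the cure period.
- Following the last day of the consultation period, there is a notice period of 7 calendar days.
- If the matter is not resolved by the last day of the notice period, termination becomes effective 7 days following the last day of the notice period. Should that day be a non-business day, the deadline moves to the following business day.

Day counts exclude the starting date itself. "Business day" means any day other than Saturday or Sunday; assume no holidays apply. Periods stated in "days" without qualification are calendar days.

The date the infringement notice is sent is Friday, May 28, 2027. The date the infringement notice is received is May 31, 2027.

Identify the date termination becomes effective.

The last day of the cure period: counting 10 business days from Monday, May 31, 2027 (Jun 1, Jun 2, Jun 3, Jun 4, Jun 7, Jun 8, Jun 9, Jun 10, Jun 11, Jun 14, skipping weekends) reaches Monday, June 14, 2027.
The last day of the consultation period: 20 calendar days after June 14, 2027 is July 4, 2027.
The last day of the notice period: 7 calendar days after July 4, 2027 is July 11, 2027.
The date termination becomes effective: 7 calendar days after July 11, 2027 is July 18, 2027. That falls on a Sunday, so it rolls to the next business day, Monday, July 19, 2027.

July 19, 2027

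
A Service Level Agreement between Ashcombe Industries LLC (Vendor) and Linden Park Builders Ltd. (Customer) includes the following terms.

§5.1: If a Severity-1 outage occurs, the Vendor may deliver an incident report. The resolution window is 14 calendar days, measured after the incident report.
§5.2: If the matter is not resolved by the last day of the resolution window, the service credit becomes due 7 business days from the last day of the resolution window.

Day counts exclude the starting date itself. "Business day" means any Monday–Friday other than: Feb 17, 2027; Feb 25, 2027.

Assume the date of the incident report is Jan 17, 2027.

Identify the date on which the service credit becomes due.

Adding 14 calendar days to Jan 17, 2027 gives Jan 31, 2027, which is the last day of the resolution window.
The date on which the service credit becomes due: counting 7 business days from Sunday, Jan 31, 2027 (Feb 1, Feb 2, Feb 3, Feb 4, Feb 5, Feb 8, Feb 9, skipping weekends) reaches Tuesday, Feb 9, 2027.

Feb 9, 2027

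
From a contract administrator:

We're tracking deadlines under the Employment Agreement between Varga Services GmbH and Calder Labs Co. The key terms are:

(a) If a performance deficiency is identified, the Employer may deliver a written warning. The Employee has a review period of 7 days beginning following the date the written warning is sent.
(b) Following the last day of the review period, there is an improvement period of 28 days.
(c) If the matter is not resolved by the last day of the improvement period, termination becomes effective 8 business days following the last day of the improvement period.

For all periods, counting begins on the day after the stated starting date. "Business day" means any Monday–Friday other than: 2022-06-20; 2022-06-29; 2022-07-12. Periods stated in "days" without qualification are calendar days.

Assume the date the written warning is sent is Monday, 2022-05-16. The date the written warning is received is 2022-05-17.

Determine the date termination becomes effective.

Adding 7 calendar days to 2022-05-16 gives 2022-05-23, which is the last day of the review period.
The last day of the improvement period: 2022-05-23 + 28 days = 2022-06-20.
The date termination becomes effective: counting 8 business days from Monday, 2022-06-20 (Jun 21, Jun 22, Jun 23, Jun 24, Jun 27, Jun 28, Jun 30, Jul 1, skipping weekends and the listed holiday on Jun 29) reaches Friday, 2022-07-01.

2022-07-01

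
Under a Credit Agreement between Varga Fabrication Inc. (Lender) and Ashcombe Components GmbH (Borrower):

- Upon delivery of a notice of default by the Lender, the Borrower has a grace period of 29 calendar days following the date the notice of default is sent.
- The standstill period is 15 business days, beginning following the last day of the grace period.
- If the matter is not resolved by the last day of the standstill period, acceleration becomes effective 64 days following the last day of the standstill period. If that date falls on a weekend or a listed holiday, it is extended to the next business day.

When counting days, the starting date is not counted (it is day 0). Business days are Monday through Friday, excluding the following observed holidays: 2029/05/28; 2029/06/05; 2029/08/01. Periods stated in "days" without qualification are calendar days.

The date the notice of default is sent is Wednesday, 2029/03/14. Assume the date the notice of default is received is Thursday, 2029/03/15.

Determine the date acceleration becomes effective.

Adding 29 calendar days to 2029/03/14 gives 2029/04/12, which is the last day of the grace period.
The last day of the standstill period: counting 15 business days from Thursday, 2029/04/12 (Apr 13, Apr 16, Apr 17, Apr 18, …, May 1, May 2, May 3, skipping weekends) reaches Thursday, 2029/05/03.
The date acceleration becomes effective: 2029/05/03 + 64 days = 2029/07/06. 2029/07/06 is a Friday and is not a listed holiday, so no roll-forward applies.

2029/07/06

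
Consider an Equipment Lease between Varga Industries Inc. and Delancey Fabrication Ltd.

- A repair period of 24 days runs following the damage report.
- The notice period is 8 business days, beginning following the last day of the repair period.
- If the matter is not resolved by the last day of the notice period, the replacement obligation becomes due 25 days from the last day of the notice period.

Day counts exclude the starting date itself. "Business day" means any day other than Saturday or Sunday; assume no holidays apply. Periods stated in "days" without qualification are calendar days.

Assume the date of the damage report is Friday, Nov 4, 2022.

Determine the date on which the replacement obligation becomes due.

Jan 2, 2023

Adding 24 calendar days to Nov 4, 2022 gives Nov 28, 2022, which is the last day of the repair period.
From Monday, Nov 28, 2022, 8 business days (Nov 29, Nov 30, Dec 1, Dec 2, Dec 5, Dec 6, Dec 7, Dec 8, skipping weekends) brings us to Thursday, Dec 8, 2022, which is the last day of the notice period.
The date on which the replacement obligation becomes due: Dec 8, 2022 + 25 days = Jan 2, 2023.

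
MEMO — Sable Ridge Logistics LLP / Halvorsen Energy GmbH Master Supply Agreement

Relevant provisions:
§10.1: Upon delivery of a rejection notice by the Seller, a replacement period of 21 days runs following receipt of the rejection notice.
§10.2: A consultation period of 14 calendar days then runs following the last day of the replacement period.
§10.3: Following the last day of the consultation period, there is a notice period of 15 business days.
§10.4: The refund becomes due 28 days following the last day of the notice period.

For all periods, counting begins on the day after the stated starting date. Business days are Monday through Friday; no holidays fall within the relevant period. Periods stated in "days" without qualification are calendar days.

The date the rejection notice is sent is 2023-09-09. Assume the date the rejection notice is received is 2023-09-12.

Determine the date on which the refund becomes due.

The last day of the replacement period: 2023-09-12 + 21 days = 2023-10-03.
The last day of the consultation period: 2023-10-03 + 14 days = 2023-10-17.
From Tuesday, 2023-10-17, 15 business days (Oct 18, Oct 19, Oct 20, Oct 23, …, Nov 3, Nov 6, Nov 7, skipping weekends) brings us to Tuesday, 2023-11-07, which is the last day of the notice period.
The date on which the refund becomes due: 28 calendar days after 2023-11-07 is 2023-12-05.

2023-12-05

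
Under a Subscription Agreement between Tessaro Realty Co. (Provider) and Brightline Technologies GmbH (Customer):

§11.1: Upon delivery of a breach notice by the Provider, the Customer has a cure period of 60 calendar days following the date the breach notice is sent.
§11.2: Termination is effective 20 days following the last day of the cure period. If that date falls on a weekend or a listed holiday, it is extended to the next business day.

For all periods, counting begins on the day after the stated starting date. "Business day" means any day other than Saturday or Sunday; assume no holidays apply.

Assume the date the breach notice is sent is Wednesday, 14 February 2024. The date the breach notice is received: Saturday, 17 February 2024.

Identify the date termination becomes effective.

6 May 2024

The last day of the cure period: 60 calendar days after 14 February 2024 is 14 April 2024.
The date termination becomes effective: 14 April 2024 + 20 days = 4 May 2024. That falls on a Saturday, so it rolls to the next business day, Monday, 6 May 2024.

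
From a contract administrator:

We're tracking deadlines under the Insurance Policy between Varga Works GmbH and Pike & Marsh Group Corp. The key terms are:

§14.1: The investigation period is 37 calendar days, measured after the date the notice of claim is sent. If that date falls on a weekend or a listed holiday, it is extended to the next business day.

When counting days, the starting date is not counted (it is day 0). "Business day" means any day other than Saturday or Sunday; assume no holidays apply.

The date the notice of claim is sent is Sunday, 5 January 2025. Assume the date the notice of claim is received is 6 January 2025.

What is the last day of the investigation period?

11 February 2025

The last day of the investigation period: 5 January 2025 + 37 days = 11 February 2025. 11 February 2025 is a Tuesday, so no roll-forward applies.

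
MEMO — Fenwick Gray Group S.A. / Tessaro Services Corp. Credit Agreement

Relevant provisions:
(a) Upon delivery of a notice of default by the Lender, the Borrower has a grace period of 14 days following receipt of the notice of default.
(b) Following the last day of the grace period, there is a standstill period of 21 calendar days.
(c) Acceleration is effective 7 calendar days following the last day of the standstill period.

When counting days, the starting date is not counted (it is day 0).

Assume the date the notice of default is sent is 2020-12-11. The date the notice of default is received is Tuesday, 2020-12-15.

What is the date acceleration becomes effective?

The last day of the grace period: 14 calendar days after 2020-12-15 is 2020-12-29.
Adding 21 calendar days to 2020-12-29 gives 2021-01-19, which is the last day of the standstill period.
The date acceleration becomes effective: 7 calendar days after 2021-01-19 is 2021-01-26.

2021-01-26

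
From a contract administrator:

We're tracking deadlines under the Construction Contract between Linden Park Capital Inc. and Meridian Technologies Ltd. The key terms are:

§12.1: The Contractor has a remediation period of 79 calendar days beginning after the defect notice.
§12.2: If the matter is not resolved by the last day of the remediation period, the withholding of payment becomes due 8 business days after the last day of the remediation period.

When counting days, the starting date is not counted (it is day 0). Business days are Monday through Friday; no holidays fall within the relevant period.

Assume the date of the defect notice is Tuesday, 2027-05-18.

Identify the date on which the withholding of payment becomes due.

2027-08-17

The last day of the remediation period: 79 calendar days after 2027-05-18 is 2027-08-05.
The date on which the withholding of payment becomes due: counting 8 business days from Thursday, 2027-08-05 (Aug 6, Aug 9, Aug 10, Aug 11, Aug 12, Aug 13, Aug 16, Aug 17, skipping weekends) reaches Tuesday, 2027-08-17.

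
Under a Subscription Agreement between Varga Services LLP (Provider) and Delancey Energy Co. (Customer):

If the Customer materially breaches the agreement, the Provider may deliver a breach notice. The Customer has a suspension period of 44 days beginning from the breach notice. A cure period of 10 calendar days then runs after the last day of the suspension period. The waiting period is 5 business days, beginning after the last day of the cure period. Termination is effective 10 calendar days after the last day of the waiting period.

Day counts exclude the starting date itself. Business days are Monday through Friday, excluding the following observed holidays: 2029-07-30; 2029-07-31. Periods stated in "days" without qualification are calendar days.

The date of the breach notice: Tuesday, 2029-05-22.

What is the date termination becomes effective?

The last day of the suspension period: 2029-05-22 + 44 days = 2029-07-05.
Adding 10 calendar days to 2029-07-05 gives 2029-07-15, which is the last day of the cure period.
The last day of the waiting period: 5 business days after Sunday, 2029-07-15, skipping weekends — Jul 16, Jul 17, Jul 18, Jul 19, Jul 20 — lands on Friday, 2029-07-20.
The date termination becomes effective: 10 calendar days after 2029-07-20 is 2029-07-30.

2029-07-30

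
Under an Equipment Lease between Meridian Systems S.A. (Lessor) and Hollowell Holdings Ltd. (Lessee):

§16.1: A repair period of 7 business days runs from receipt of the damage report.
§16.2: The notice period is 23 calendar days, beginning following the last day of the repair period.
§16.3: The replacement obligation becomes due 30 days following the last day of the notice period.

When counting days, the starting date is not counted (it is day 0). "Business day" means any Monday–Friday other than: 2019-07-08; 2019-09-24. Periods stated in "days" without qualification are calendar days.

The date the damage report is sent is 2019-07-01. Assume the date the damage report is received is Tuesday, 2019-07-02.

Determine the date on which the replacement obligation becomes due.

2019-09-03

From Tuesday, 2019-07-02, 7 business days (Jul 3, Jul 4, Jul 5, Jul 9, Jul 10, Jul 11, Jul 12, skipping weekends and the listed holiday on Jul 8) brings us to Friday, 2019-07-12, which is the last day of the repair period.
The last day of the notice period: 2019-07-12 + 23 days = 2019-08-04.
Adding 30 calendar days to 2019-08-04 gives 2019-09-03, which is the date on which the replacement obligation becomes due.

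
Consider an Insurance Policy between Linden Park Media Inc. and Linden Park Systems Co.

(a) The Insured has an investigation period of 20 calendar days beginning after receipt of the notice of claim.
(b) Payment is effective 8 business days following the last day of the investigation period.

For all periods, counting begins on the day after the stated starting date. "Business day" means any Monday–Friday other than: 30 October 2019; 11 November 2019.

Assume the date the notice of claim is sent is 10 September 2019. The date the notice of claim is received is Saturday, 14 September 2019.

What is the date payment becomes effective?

The last day of the investigation period: 14 September 2019 + 20 days = 4 October 2019.
The date payment becomes effective: counting 8 business days from Friday, 4 October 2019 (Oct 7, Oct 8, Oct 9, Oct 10, Oct 11, Oct 14, Oct 15, Oct 16, skipping weekends) reaches Wednesday, 16 October 2019.

16 October 2019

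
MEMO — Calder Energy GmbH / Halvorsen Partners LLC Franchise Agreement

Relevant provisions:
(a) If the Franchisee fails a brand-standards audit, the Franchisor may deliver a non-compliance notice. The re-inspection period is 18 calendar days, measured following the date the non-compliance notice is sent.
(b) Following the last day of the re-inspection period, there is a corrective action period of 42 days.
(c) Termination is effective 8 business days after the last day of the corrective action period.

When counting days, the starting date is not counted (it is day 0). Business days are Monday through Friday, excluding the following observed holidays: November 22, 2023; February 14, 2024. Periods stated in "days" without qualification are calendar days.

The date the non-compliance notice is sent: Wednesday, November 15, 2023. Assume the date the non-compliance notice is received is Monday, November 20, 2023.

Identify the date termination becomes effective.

January 24, 2024

The last day of the re-inspection period: November 15, 2023 + 18 days = December 3, 2023.
The last day of the corrective action period: December 3, 2023 + 42 days = January 14, 2024.
From Sunday, January 14, 2024, 8 business days (Jan 15, Jan 16, Jan 17, Jan 18, Jan 19, Jan 22, Jan 23, Jan 24, skipping weekends) brings us to Wednesday, January 24, 2024, which is the date termination becomes effective.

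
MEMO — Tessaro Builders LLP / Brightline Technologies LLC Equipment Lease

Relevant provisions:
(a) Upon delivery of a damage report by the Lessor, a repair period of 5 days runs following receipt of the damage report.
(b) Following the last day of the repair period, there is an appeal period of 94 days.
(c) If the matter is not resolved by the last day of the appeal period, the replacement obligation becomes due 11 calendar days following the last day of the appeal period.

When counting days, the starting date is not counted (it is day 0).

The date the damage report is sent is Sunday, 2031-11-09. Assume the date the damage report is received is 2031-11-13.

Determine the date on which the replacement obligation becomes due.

2032-03-02

The last day of the repair period: 5 calendar days after 2031-11-13 is 2031-11-18.
The last day of the appeal period: 2031-11-18 + 94 days = 2032-02-20.
The date on which the replacement obligation becomes due: 2032-02-20 + 11 days = 2032-03-02.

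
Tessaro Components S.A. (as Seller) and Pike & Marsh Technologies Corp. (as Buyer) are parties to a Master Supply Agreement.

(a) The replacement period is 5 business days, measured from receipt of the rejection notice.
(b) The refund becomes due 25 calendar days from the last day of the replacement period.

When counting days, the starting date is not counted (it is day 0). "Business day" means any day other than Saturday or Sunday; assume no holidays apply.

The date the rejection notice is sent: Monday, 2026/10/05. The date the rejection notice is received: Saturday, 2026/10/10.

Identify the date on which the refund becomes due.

2026/11/10

The last day of the replacement period: 5 business days after Saturday, 2026/10/10, skipping weekends — Oct 12, Oct 13, Oct 14, Oct 15, Oct 16 — lands on Friday, 2026/10/16.
The date on which the refund becomes due: 25 calendar days after 2026/10/16 is 2026/11/10.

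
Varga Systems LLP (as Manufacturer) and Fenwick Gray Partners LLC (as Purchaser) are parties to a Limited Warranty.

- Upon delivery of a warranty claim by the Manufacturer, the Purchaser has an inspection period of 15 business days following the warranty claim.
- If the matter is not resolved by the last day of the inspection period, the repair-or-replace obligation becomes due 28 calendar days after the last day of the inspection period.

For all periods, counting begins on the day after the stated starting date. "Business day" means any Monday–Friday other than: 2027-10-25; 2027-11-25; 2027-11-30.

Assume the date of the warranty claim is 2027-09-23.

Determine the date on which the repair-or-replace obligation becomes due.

2027-11-11

From Thursday, 2027-09-23, 15 business days (Sep 24, Sep 27, Sep 28, Sep 29, …, Oct 12, Oct 13, Oct 14, skipping weekends) brings us to Thursday, 2027-10-14, which is the last day of the inspection period.
The date on which the repair-or-replace obligation becomes due: 2027-10-14 + 28 days = 2027-11-11.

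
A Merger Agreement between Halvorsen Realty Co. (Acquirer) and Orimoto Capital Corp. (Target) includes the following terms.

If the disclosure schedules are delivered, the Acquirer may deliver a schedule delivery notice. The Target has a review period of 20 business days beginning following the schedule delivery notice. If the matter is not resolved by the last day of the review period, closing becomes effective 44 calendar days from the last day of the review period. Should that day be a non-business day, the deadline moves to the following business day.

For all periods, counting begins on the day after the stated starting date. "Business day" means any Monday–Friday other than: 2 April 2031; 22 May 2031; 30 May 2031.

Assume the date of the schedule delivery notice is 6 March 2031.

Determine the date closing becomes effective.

19 May 2031

The last day of the review period: 20 business days after Thursday, 6 March 2031, skipping weekends and the listed holiday on Apr 2 — Mar 7, Mar 10, Mar 11, Mar 12, …, Apr 1, Apr 3, Apr 4 — lands on Friday, 4 April 2031.
The date closing becomes effective: 44 calendar days after 4 April 2031 is 18 May 2031. That falls on a Sunday, so it rolls to the next business day, Monday, 19 May 2031.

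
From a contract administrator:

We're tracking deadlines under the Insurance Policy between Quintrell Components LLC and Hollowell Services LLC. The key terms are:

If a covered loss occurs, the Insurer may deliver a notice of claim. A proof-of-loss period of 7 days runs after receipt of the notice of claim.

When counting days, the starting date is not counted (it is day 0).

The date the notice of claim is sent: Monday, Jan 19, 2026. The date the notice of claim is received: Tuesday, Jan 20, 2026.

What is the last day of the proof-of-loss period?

The last day of the proof-of-loss period: Jan 20, 2026 + 7 days = Jan 27, 2026.

Jan 27, 2026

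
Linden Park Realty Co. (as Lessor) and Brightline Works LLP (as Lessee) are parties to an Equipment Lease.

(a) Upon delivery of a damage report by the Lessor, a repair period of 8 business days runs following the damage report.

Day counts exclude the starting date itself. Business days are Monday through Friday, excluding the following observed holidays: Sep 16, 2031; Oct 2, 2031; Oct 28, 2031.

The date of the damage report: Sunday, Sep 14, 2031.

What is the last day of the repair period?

Sep 25, 2031

The last day of the repair period: 8 business days after Sunday, Sep 14, 2031, skipping weekends and the listed holiday on Sep 16 — Sep 15, Sep 17, Sep 18, Sep 19, Sep 22, Sep 23, Sep 24, Sep 25 — lands on Thursday, Sep 25, 2031.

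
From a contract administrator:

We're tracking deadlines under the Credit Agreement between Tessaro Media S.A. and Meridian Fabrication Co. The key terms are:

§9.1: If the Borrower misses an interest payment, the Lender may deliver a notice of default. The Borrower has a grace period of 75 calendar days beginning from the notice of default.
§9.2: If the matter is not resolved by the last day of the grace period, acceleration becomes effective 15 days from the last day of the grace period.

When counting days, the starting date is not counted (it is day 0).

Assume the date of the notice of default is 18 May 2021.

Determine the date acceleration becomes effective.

Adding 75 calendar days to 18 May 2021 gives 1 August 2021, which is the last day of the grace period.
Adding 15 calendar days to 1 August 2021 gives 16 August 2021, which is the date acceleration becomes effective.

16 August 2021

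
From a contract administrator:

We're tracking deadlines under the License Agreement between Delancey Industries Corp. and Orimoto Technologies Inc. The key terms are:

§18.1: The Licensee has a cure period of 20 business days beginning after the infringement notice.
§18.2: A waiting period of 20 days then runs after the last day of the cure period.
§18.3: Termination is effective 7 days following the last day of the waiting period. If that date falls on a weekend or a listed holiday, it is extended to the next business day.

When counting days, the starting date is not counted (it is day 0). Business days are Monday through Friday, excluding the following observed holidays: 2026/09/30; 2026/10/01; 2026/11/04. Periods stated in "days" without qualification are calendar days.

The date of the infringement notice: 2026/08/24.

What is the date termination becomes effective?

2026/10/19

The last day of the cure period: 20 business days after Monday, 2026/08/24, skipping weekends — Aug 25, Aug 26, Aug 27, Aug 28, …, Sep 17, Sep 18, Sep 21 — lands on Monday, 2026/09/21.
The last day of the waiting period: 20 calendar days after 2026/09/21 is 2026/10/11.
The date termination becomes effective: 2026/10/11 + 7 days = 2026/10/18. That falls on a Sunday, so it rolls to the next business day, Monday, 2026/10/19.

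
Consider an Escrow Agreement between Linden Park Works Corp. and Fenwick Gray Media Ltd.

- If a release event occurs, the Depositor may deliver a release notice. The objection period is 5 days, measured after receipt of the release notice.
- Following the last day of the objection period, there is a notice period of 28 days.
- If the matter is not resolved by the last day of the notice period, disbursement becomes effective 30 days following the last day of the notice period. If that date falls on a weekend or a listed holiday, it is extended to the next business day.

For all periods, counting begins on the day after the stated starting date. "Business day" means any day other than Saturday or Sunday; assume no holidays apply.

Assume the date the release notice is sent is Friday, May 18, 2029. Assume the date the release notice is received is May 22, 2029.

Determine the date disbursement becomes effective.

July 24, 2029

The last day of the objection period: May 22, 2029 + 5 days = May 27, 2029.
The last day of the notice period: 28 calendar days after May 27, 2029 is June 24, 2029.
Adding 30 calendar days to June 24, 2029 gives July 24, 2029, which is the date disbursement becomes effective. July 24, 2029 is a Tuesday, so no roll-forward applies.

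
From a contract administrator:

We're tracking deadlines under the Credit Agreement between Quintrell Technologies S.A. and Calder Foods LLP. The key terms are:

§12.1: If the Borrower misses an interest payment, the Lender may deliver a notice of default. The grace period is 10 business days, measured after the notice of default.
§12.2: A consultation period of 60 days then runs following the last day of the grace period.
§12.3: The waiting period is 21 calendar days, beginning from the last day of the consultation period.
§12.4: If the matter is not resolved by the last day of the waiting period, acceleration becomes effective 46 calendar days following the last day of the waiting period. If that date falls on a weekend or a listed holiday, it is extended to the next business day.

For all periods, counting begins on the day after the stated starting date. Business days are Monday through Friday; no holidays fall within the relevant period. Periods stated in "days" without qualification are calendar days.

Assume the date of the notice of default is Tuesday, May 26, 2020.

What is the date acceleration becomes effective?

October 14, 2020

The last day of the grace period: 10 business days after Tuesday, May 26, 2020, skipping weekends — May 27, May 28, May 29, Jun 1, Jun 2, Jun 3, Jun 4, Jun 5, Jun 8, Jun 9 — lands on Tuesday, June 9, 2020.
Adding 60 calendar days to June 9, 2020 gives August 8, 2020, which is the last day of the consultation period.
Adding 21 calendar days to August 8, 2020 gives August 29, 2020, which is the last day of the waiting period.
Adding 46 calendar days to August 29, 2020 gives October 14, 2020, which is the date acceleration becomes effective. October 14, 2020 is a Wednesday, so no roll-forward applies.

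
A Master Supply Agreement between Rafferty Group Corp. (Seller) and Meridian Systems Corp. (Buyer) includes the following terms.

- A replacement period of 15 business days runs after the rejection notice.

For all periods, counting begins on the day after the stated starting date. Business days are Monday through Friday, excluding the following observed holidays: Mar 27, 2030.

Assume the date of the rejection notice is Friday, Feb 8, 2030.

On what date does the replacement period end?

Mar 1, 2030

The last day of the replacement period: counting 15 business days from Friday, Feb 8, 2030 (Feb 11, Feb 12, Feb 13, Feb 14, …, Feb 27, Feb 28, Mar 1, skipping weekends) reaches Friday, Mar 1, 2030.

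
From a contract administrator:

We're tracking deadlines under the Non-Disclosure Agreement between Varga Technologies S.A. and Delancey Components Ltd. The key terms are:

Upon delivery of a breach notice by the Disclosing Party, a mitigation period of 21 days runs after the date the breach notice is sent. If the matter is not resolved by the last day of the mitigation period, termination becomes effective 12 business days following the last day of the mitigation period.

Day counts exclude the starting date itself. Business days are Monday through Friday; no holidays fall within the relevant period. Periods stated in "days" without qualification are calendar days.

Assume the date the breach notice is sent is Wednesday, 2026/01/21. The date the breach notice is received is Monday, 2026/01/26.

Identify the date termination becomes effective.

The last day of the mitigation period: 21 calendar days after 2026/01/21 is 2026/02/11.
From Wednesday, 2026/02/11, 12 business days (Feb 12, Feb 13, Feb 16, Feb 17, …, Feb 25, Feb 26, Feb 27, skipping weekends) brings us to Friday, 2026/02/27, which is the date termination becomes effective.

2026/02/27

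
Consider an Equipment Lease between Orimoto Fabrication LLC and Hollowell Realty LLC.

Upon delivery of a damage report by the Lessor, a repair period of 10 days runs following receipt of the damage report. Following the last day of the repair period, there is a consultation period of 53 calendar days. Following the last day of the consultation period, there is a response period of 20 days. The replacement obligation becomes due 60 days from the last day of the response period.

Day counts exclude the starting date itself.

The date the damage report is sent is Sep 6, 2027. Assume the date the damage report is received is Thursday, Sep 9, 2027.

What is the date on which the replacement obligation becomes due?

Jan 30, 2028

Adding 10 calendar days to Sep 9, 2027 gives Sep 19, 2027, which is the last day of the repair period.
Adding 53 calendar days to Sep 19, 2027 gives Nov 11, 2027, which is the last day of the consultation period.
Adding 20 calendar days to Nov 11, 2027 gives Dec 1, 2027, which is the last day of the response period.
Adding 60 calendar days to Dec 1, 2027 gives Jan 30, 2028, which is the date on which the replacement obligation becomes due.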